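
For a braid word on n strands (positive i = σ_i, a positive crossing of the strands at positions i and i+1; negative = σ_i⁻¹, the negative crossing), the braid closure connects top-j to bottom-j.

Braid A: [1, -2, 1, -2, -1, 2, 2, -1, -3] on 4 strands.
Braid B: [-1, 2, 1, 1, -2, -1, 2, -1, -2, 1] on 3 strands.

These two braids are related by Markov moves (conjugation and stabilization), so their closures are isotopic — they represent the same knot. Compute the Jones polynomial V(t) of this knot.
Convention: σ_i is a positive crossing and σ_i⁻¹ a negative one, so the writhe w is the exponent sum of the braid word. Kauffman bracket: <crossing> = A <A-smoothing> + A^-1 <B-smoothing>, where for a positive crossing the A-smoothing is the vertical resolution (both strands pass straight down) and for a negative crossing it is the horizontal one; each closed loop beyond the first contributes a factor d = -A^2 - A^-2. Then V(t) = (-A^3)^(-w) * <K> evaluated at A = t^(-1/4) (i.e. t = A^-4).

Markov-equivalent braids have isotopic closures, hence identical knot invariants. Strip the Markov moves from each word to reach a common short braid β, then compute V(t) once on β.
Braid A: s1 s2^-1 s1 s2^-1 s1^-1 s2 s2 s1^-1 s3^-1 on 4 strands reduces by inverse Markov moves (closure unchanged at each step):
  Destabilize: the word has the form β·s3^-1 where s3^-1 occurs only as the final letter (β ∈ B_3); drop it and the last strand → 3 strands.
  Deconjugate: the word is γ·β·γ⁻¹ with γ = s1 s2^-1 (prefix) and γ⁻¹ = s2 s1^-1 (suffix); strip both.
Reduced to β = s1 s2^-1 s1^-1 s2 on 3 strands, 4 crossings.
Braid B: s1^-1 s2 s1 s1 s2^-1 s1^-1 s2 s1^-1 s2^-1 s1 on 3 strands reduces by inverse Markov moves (closure unchanged at each step):
  Deconjugate: the word is γ·β·γ⁻¹ with γ = s1^-1 s2 (prefix) and γ⁻¹ = s2^-1 s1 (suffix); strip both.
  Deconjugate: the word is γ·β·γ⁻¹ with γ = s1 (prefix) and γ⁻¹ = s1^-1 (suffix); strip both.
Reduced to β = s1 s2^-1 s1^-1 s2 on 3 strands, 4 crossings.
Both give the same β = s1 s2^-1 s1^-1 s2 on 3 strands, so one state sum suffices:
Braid: s1 s2^-1 s1^-1 s2 on 3 strands, 4 crossings.
Writhe w = (#positive) - (#negative) = 2 - 2 = 0.
Computing the Kauffman bracket via state sum. There are 2^4 = 16 states.
Each crossing splits two ways (0=vertical, 1=horizontal). The state's weight is A^(#A-smoothings - #B-smoothings) * d^(loops - 1).
  state 0000: A-exp=+0, loops=3, term = A^0 * d^2
  state 0001: A-exp=-2, loops=2, term = A^-2 * d^1
  state 0010: A-exp=+2, loops=2, term = A^2 * d^1
  state 0011: A-exp=+0, loops=1, term = A^0 * d^0
  state 0100: A-exp=+2, loops=2, term = A^2 * d^1
  state 0101: A-exp=+0, loops=3, term = A^0 * d^2
  state 0110: A-exp=+4, loops=1, term = A^4 * d^0
  state 0111: A-exp=+2, loops=2, term = A^2 * d^1
  state 1000: A-exp=-2, loops=2, term = A^-2 * d^1
  state 1001: A-exp=-4, loops=1, term = A^-4 * d^0
  state 1010: A-exp=+0, loops=3, term = A^0 * d^2
  state 1011: A-exp=-2, loops=2, term = A^-2 * d^1
  state 1100: A-exp=+0, loops=1, term = A^0 * d^0
  state 1101: A-exp=-2, loops=2, term = A^-2 * d^1
  state 1110: A-exp=+2, loops=2, term = A^2 * d^1
  state 1111: A-exp=+0, loops=1, term = A^0 * d^0
Collect the terms by A-exponent (count of states per loop number):
Powers of d = -A^2 - A^-2: d^2 = A^4 + 2 + A^-4.
  A^4 * (1) = A^4
  A^2 * (4*d) = -4*A^4 - 4
  A^0 * (3 + 3*d^2) = 3*A^4 + 9 + 3*A^-4
  A^-2 * (4*d) = -4 - 4*A^-4
  A^-4 * (1) = A^-4
Summing the groups: <K> = 1
Normalise by the writhe: (-A^3)^(-w) = (-A^3)^(0) = 1, so f(A) = 1 * <K> = 1.
Substitute A = t^(-1/4), i.e. A^e → t^(-e/4): V(t) = 1

Answer: 1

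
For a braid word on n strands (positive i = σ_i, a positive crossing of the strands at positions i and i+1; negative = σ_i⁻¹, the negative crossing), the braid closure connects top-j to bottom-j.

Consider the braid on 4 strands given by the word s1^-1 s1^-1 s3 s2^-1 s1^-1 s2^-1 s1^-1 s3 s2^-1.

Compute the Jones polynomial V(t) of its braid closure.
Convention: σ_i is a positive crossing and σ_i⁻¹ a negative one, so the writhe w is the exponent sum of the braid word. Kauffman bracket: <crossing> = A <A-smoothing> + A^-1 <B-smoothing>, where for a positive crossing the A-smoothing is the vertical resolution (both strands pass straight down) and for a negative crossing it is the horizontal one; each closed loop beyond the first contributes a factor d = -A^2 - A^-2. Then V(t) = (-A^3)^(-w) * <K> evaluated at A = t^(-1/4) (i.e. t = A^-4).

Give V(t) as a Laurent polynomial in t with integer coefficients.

Braid: s1^-1 s1^-1 s3 s2^-1 s1^-1 s2^-1 s1^-1 s3 s2^-1 on 4 strands, 9 crossings.
Writhe w = (#positive) - (#negative) = 2 - 7 = -5.
Computing the Kauffman bracket via state sum. There are 2^9 = 512 states.
Smooth each crossing (0=||, 1=⌣⌢); contribution A^(Σ sign_k(1-2s_k)) * d^(L-1).
Tabulate the states by total A-exponent and number of loops L (A-exp: L × count):
  A^9: L=3 ×1
  A^7: L=2 ×4, L=4 ×5
  A^5: L=1 ×4, L=3 ×26, L=5 ×6
  A^3: L=2 ×43, L=4 ×40, L=6 ×1
  A^1: L=1 ×23, L=3 ×92, L=5 ×11
  A^-1: L=2 ×91, L=4 ×34, L=6 ×1
  A^-3: L=1 ×32, L=3 ×48, L=5 ×4
  A^-5: L=2 ×28, L=4 ×8
  A^-7: L=3 ×9
  A^-9: L=4 ×1
Each group contributes A^e * Σ count * d^(L-1):
Powers of d = -A^2 - A^-2: d^2 = A^4 + 2 + A^-4; d^3 = -A^6 - 3*A^2 - 3*A^-2 - A^-6; d^4 = A^8 + 4*A^4 + 6 + 4*A^-4 + A^-8; d^5 = -A^10 - 5*A^6 - 10*A^2 - 10*A^-2 - 5*A^-6 - A^-10.
  A^9 * (d^2) = A^13 + 2*A^9 + A^5
  A^7 * (4*d + 5*d^3) = -5*A^13 - 19*A^9 - 19*A^5 - 5*A
  A^5 * (4 + 26*d^2 + 6*d^4) = 6*A^13 + 50*A^9 + 92*A^5 + 50*A + 6*A^-3
  A^3 * (43*d + 40*d^3 + d^5) = -A^13 - 45*A^9 - 173*A^5 - 173*A - 45*A^-3 - A^-7
  A^1 * (23 + 92*d^2 + 11*d^4) = 11*A^9 + 136*A^5 + 273*A + 136*A^-3 + 11*A^-7
  A^-1 * (91*d + 34*d^3 + d^5) = -A^9 - 39*A^5 - 203*A - 203*A^-3 - 39*A^-7 - A^-11
  A^-3 * (32 + 48*d^2 + 4*d^4) = 4*A^5 + 64*A + 152*A^-3 + 64*A^-7 + 4*A^-11
  A^-5 * (28*d + 8*d^3) = -8*A - 52*A^-3 - 52*A^-7 - 8*A^-11
  A^-7 * (9*d^2) = 9*A^-3 + 18*A^-7 + 9*A^-11
  A^-9 * (d^3) = -A^-3 - 3*A^-7 - 3*A^-11 - A^-15
Summing the groups: <K> = A^13 - 2*A^9 + 2*A^5 - 2*A + 2*A^-3 - 2*A^-7 + A^-11 - A^-15
Normalise by the writhe: (-A^3)^(-w) = (-A^3)^(5) = -A^15, so f(A) = -A^15 * <K> = -A^28 + 2*A^24 - 2*A^20 + 2*A^16 - 2*A^12 + 2*A^8 - A^4 + 1.
Substitute A = t^(-1/4), i.e. A^e → t^(-e/4): V(t) = 1 - t^-1 + 2*t^-2 - 2*t^-3 + 2*t^-4 - 2*t^-5 + 2*t^-6 - t^-7

Answer: 1 - t^-1 + 2*t^-2 - 2*t^-3 + 2*t^-4 - 2*t^-5 + 2*t^-6 - t^-7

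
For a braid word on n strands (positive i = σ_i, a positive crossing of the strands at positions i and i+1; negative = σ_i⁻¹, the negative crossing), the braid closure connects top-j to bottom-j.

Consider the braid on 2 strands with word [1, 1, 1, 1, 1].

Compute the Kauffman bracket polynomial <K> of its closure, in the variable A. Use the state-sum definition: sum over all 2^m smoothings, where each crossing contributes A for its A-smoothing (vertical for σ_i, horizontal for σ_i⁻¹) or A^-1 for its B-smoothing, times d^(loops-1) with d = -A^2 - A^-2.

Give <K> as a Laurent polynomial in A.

-A^7 - A^-1 + A^-5 - A^-9 + A^-13

Derivation:
Braid: s1 s1 s1 s1 s1 on 2 strands, 5 crossings.
Writhe w = (#positive) - (#negative) = 5 - 0 = 5.
Computing the Kauffman bracket via state sum. There are 2^5 = 32 states.
For each crossing: s=0 is the vertical smoothing, s=1 horizontal. Crossing k contributes A^(sign_k * (1 - 2*s_k)); loop factor d = -A^2 - A^-2.
  state 00000: A-exp=+5, loops=2, term = A^5 * d^1
  state 00001: A-exp=+3, loops=1, term = A^3 * d^0
  state 00010: A-exp=+3, loops=1, term = A^3 * d^0
  state 00011: A-exp=+1, loops=2, term = A^1 * d^1
  state 00100: A-exp=+3, loops=1, term = A^3 * d^0
  state 00101: A-exp=+1, loops=2, term = A^1 * d^1
  state 00110: A-exp=+1, loops=2, term = A^1 * d^1
  state 00111: A-exp=-1, loops=3, term = A^-1 * d^2
  state 01000: A-exp=+3, loops=1, term = A^3 * d^0
  state 01001: A-exp=+1, loops=2, term = A^1 * d^1
  state 01010: A-exp=+1, loops=2, term = A^1 * d^1
  state 01011: A-exp=-1, loops=3, term = A^-1 * d^2
  state 01100: A-exp=+1, loops=2, term = A^1 * d^1
  state 01101: A-exp=-1, loops=3, term = A^-1 * d^2
  state 01110: A-exp=-1, loops=3, term = A^-1 * d^2
  state 01111: A-exp=-3, loops=4, term = A^-3 * d^3
  state 10000: A-exp=+3, loops=1, term = A^3 * d^0
  state 10001: A-exp=+1, loops=2, term = A^1 * d^1
  state 10010: A-exp=+1, loops=2, term = A^1 * d^1
  state 10011: A-exp=-1, loops=3, term = A^-1 * d^2
  state 10100: A-exp=+1, loops=2, term = A^1 * d^1
  state 10101: A-exp=-1, loops=3, term = A^-1 * d^2
  state 10110: A-exp=-1, loops=3, term = A^-1 * d^2
  state 10111: A-exp=-3, loops=4, term = A^-3 * d^3
  state 11000: A-exp=+1, loops=2, term = A^1 * d^1
  state 11001: A-exp=-1, loops=3, term = A^-1 * d^2
  state 11010: A-exp=-1, loops=3, term = A^-1 * d^2
  state 11011: A-exp=-3, loops=4, term = A^-3 * d^3
  state 11100: A-exp=-1, loops=3, term = A^-1 * d^2
  state 11101: A-exp=-3, loops=4, term = A^-3 * d^3
  state 11110: A-exp=-3, loops=4, term = A^-3 * d^3
  state 11111: A-exp=-5, loops=5, term = A^-5 * d^4
Collect the terms by A-exponent (count of states per loop number):
Powers of d = -A^2 - A^-2: d^2 = A^4 + 2 + A^-4; d^3 = -A^6 - 3*A^2 - 3*A^-2 - A^-6; d^4 = A^8 + 4*A^4 + 6 + 4*A^-4 + A^-8.
  A^5 * (d) = -A^7 - A^3
  A^3 * (5) = 5*A^3
  A^1 * (10*d) = -10*A^3 - 10*A^-1
  A^-1 * (10*d^2) = 10*A^3 + 20*A^-1 + 10*A^-5
  A^-3 * (5*d^3) = -5*A^3 - 15*A^-1 - 15*A^-5 - 5*A^-9
  A^-5 * (d^4) = A^3 + 4*A^-1 + 6*A^-5 + 4*A^-9 + A^-13
Summing the groups: <K> = -A^7 - A^-1 + A^-5 - A^-9 + A^-13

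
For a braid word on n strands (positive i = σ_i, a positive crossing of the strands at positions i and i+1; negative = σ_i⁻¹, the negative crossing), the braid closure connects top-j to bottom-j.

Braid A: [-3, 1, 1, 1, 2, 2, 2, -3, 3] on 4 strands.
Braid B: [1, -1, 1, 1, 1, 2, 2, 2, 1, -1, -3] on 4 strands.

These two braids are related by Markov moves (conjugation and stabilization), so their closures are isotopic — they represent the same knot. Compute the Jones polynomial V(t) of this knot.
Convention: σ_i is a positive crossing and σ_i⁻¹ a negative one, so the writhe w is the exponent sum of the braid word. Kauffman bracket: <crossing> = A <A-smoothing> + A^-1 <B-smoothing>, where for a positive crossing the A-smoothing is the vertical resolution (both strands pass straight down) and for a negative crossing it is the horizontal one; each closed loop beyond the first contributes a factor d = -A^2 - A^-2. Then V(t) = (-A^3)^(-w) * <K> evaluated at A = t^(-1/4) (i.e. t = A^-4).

t^8 - 2*t^7 + t^6 - 2*t^5 + 2*t^4 + t^2

Derivation:
Markov-equivalent braids have isotopic closures, hence identical knot invariants. Strip the Markov moves from each word to reach a common short braid β, then compute V(t) once on β.
Braid A: s3^-1 s1 s1 s1 s2 s2 s2 s3^-1 s3 on 4 strands reduces by inverse Markov moves (closure unchanged at each step):
  Deconjugate: the word is γ·β·γ⁻¹ with γ = s3^-1 (prefix) and γ⁻¹ = s3 (suffix); strip both.
  Destabilize: the word has the form β·s3^-1 where s3^-1 occurs only as the final letter (β ∈ B_3); drop it and the last strand → 3 strands.
Reduced to β = s1 s1 s1 s2 s2 s2 on 3 strands, 6 crossings.
Braid B: s1 s1^-1 s1 s1 s1 s2 s2 s2 s1 s1^-1 s3^-1 on 4 strands reduces by inverse Markov moves (closure unchanged at each step):
  Destabilize: the word has the form β·s3^-1 where s3^-1 occurs only as the final letter (β ∈ B_3); drop it and the last strand → 3 strands.
  Deconjugate: the word is γ·β·γ⁻¹ with γ = s1 s1^-1 (prefix) and γ⁻¹ = s1 s1^-1 (suffix); strip both.
Reduced to β = s1 s1 s1 s2 s2 s2 on 3 strands, 6 crossings.
Both give the same β = s1 s1 s1 s2 s2 s2 on 3 strands, so one state sum suffices:
Braid: s1 s1 s1 s2 s2 s2 on 3 strands, 6 crossings.
Writhe w = (#positive) - (#negative) = 6 - 0 = 6.
State-sum expansion of <K>. There are 2^6 = 64 states.
Each crossing splits two ways (0=vertical, 1=horizontal). The state's weight is A^(#A-smoothings - #B-smoothings) * d^(loops - 1).
Tabulate the states by total A-exponent and number of loops L (A-exp: L × count):
  A^6: L=3 ×1
  A^4: L=2 ×6
  A^2: L=1 ×9, L=3 ×6
  A^0: L=2 ×18, L=4 ×2
  A^-2: L=3 ×15
  A^-4: L=4 ×6
  A^-6: L=5 ×1
Each group contributes A^e * Σ count * d^(L-1):
Powers of d = -A^2 - A^-2: d^2 = A^4 + 2 + A^-4; d^3 = -A^6 - 3*A^2 - 3*A^-2 - A^-6; d^4 = A^8 + 4*A^4 + 6 + 4*A^-4 + A^-8.
  A^6 * (d^2) = A^10 + 2*A^6 + A^2
  A^4 * (6*d) = -6*A^6 - 6*A^2
  A^2 * (9 + 6*d^2) = 6*A^6 + 21*A^2 + 6*A^-2
  A^0 * (18*d + 2*d^3) = -2*A^6 - 24*A^2 - 24*A^-2 - 2*A^-6
  A^-2 * (15*d^2) = 15*A^2 + 30*A^-2 + 15*A^-6
  A^-4 * (6*d^3) = -6*A^2 - 18*A^-2 - 18*A^-6 - 6*A^-10
  A^-6 * (d^4) = A^2 + 4*A^-2 + 6*A^-6 + 4*A^-10 + A^-14
Summing the groups: <K> = A^10 + 2*A^2 - 2*A^-2 + A^-6 - 2*A^-10 + A^-14
Normalise by the writhe: (-A^3)^(-w) = (-A^3)^(-6) = A^-18, so f(A) = A^-18 * <K> = A^-8 + 2*A^-16 - 2*A^-20 + A^-24 - 2*A^-28 + A^-32.
Substitute A = t^(-1/4), i.e. A^e → t^(-e/4): V(t) = t^8 - 2*t^7 + t^6 - 2*t^5 + 2*t^4 + t^2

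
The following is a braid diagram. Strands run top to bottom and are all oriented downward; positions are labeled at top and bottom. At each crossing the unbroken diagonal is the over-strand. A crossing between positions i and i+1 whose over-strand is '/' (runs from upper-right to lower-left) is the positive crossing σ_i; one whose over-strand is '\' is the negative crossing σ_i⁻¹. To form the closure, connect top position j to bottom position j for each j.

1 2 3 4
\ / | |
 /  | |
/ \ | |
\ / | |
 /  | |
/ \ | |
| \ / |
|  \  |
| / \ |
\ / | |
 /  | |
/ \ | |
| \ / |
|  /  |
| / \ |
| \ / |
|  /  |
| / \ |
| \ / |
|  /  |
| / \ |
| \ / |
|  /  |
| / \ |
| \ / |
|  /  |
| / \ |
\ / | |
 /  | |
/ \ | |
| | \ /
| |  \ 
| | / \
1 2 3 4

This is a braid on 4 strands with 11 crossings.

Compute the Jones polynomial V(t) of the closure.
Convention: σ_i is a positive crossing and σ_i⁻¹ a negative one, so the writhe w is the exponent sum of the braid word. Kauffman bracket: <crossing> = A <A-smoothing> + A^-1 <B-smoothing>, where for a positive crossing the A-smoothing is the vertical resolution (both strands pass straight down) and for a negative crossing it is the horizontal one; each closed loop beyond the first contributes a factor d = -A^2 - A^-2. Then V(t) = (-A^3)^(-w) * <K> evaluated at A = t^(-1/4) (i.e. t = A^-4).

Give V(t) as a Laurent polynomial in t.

-t^12 + 2*t^11 - 4*t^10 + 5*t^9 - 5*t^8 + 5*t^7 - 4*t^6 + 3*t^5 - t^4 + t^3

Derivation:
Reading the diagram top to bottom ('/'-over between positions i,i+1 = s_i, '\'-over = s_i^-1): braid word = s1 s1 s2^-1 s1 s2 s2 s2 s2 s2 s1 s3^-1.
The presented braid s1 s1 s2^-1 s1 s2 s2 s2 s2 s2 s1 s3^-1 on 4 strands reduces by inverse Markov moves (closure unchanged at each step):
  Destabilize: the word has the form β·s3^-1 where s3^-1 occurs only as the final letter (β ∈ B_3); drop it and the last strand → 3 strands.
Reduced to β = s1 s1 s2^-1 s1 s2 s2 s2 s2 s2 s1 on 3 strands, 10 crossings.
Compute on β:
Braid: s1 s1 s2^-1 s1 s2 s2 s2 s2 s2 s1 on 3 strands, 10 crossings.
Writhe w = (#positive) - (#negative) = 9 - 1 = 8.
Computing the Kauffman bracket via state sum. There are 2^10 = 1024 states.
Each crossing splits two ways (0=vertical, 1=horizontal). The state's weight is A^(#A-smoothings - #B-smoothings) * d^(loops - 1).
Tabulate the states by total A-exponent and number of loops L (A-exp: L × count):
  A^10: L=2 ×1
  A^8: L=1 ×4, L=3 ×6
  A^6: L=2 ×35, L=4 ×10
  A^4: L=1 ×35, L=3 ×75, L=5 ×10
  A^2: L=2 ×115, L=4 ×90, L=6 ×5
  A^0: L=3 ×185, L=5 ×66, L=7 ×1
  A^-2: L=4 ×180, L=6 ×30
  A^-4: L=5 ×112, L=7 ×8
  A^-6: L=6 ×44, L=8 ×1
  A^-8: L=7 ×10
  A^-10: L=8 ×1
Each group contributes A^e * Σ count * d^(L-1):
Powers of d = -A^2 - A^-2: d^2 = A^4 + 2 + A^-4; d^3 = -A^6 - 3*A^2 - 3*A^-2 - A^-6; d^4 = A^8 + 4*A^4 + 6 + 4*A^-4 + A^-8; d^5 = -A^10 - 5*A^6 - 10*A^2 - 10*A^-2 - 5*A^-6 - A^-10; d^6 = A^12 + 6*A^8 + 15*A^4 + 20 + 15*A^-4 + 6*A^-8 + A^-12; d^7 = -A^14 - 7*A^10 - 21*A^6 - 35*A^2 - 35*A^-2 - 21*A^-6 - 7*A^-10 - A^-14.
  A^10 * (d) = -A^12 - A^8
  A^8 * (4 + 6*d^2) = 6*A^12 + 16*A^8 + 6*A^4
  A^6 * (35*d + 10*d^3) = -10*A^12 - 65*A^8 - 65*A^4 - 10
  A^4 * (35 + 75*d^2 + 10*d^4) = 10*A^12 + 115*A^8 + 245*A^4 + 115 + 10*A^-4
  A^2 * (115*d + 90*d^3 + 5*d^5) = -5*A^12 - 115*A^8 - 435*A^4 - 435 - 115*A^-4 - 5*A^-8
  A^0 * (185*d^2 + 66*d^4 + d^6) = A^12 + 72*A^8 + 464*A^4 + 786 + 464*A^-4 + 72*A^-8 + A^-12
  A^-2 * (180*d^3 + 30*d^5) = -30*A^8 - 330*A^4 - 840 - 840*A^-4 - 330*A^-8 - 30*A^-12
  A^-4 * (112*d^4 + 8*d^6) = 8*A^8 + 160*A^4 + 568 + 832*A^-4 + 568*A^-8 + 160*A^-12 + 8*A^-16
  A^-6 * (44*d^5 + d^7) = -A^8 - 51*A^4 - 241 - 475*A^-4 - 475*A^-8 - 241*A^-12 - 51*A^-16 - A^-20
  A^-8 * (10*d^6) = 10*A^4 + 60 + 150*A^-4 + 200*A^-8 + 150*A^-12 + 60*A^-16 + 10*A^-20
  A^-10 * (d^7) = -A^4 - 7 - 21*A^-4 - 35*A^-8 - 35*A^-12 - 21*A^-16 - 7*A^-20 - A^-24
Summing the groups: <K> = A^12 - A^8 + 3*A^4 - 4 + 5*A^-4 - 5*A^-8 + 5*A^-12 - 4*A^-16 + 2*A^-20 - A^-24
Normalise by the writhe: (-A^3)^(-w) = (-A^3)^(-8) = A^-24, so f(A) = A^-24 * <K> = A^-12 - A^-16 + 3*A^-20 - 4*A^-24 + 5*A^-28 - 5*A^-32 + 5*A^-36 - 4*A^-40 + 2*A^-44 - A^-48.
Substitute A = t^(-1/4), i.e. A^e → t^(-e/4): V(t) = -t^12 + 2*t^11 - 4*t^10 + 5*t^9 - 5*t^8 + 5*t^7 - 4*t^6 + 3*t^5 - t^4 + t^3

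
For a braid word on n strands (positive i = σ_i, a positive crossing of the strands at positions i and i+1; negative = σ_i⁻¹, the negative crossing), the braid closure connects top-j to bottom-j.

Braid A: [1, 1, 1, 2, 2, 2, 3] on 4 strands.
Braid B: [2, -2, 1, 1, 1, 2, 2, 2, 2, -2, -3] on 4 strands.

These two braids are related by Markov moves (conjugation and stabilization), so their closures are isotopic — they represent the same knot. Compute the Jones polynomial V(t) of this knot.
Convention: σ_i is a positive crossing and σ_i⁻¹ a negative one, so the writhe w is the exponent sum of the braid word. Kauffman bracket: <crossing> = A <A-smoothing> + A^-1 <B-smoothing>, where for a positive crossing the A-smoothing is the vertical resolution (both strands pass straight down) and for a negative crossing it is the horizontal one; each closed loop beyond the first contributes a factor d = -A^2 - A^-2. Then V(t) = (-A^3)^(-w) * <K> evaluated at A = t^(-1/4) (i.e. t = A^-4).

Markov-equivalent braids have isotopic closures, hence identical knot invariants. Strip the Markov moves from each word to reach a common short braid β, then compute V(t) once on β.
Braid A: s1 s1 s1 s2 s2 s2 s3 on 4 strands reduces by inverse Markov moves (closure unchanged at each step):
  Destabilize: the word has the form β·s3 where s3 occurs only as the final letter (β ∈ B_3); drop it and the last strand → 3 strands.
Reduced to β = s1 s1 s1 s2 s2 s2 on 3 strands, 6 crossings.
Braid B: s2 s2^-1 s1 s1 s1 s2 s2 s2 s2 s2^-1 s3^-1 on 4 strands reduces by inverse Markov moves (closure unchanged at each step):
  Destabilize: the word has the form β·s3^-1 where s3^-1 occurs only as the final letter (β ∈ B_3); drop it and the last strand → 3 strands.
  Deconjugate: the word is γ·β·γ⁻¹ with γ = s2 s2^-1 (prefix) and γ⁻¹ = s2 s2^-1 (suffix); strip both.
Reduced to β = s1 s1 s1 s2 s2 s2 on 3 strands, 6 crossings.
Both give the same β = s1 s1 s1 s2 s2 s2 on 3 strands, so one state sum suffices:
Braid: s1 s1 s1 s2 s2 s2 on 3 strands, 6 crossings.
Writhe w = (#positive) - (#negative) = 6 - 0 = 6.
Computing the Kauffman bracket via state sum. There are 2^6 = 64 states.
For each crossing: s=0 is the vertical smoothing, s=1 horizontal. Crossing k contributes A^(sign_k * (1 - 2*s_k)); loop factor d = -A^2 - A^-2.
Tabulate the states by total A-exponent and number of loops L (A-exp: L × count):
  A^6: L=3 ×1
  A^4: L=2 ×6
  A^2: L=1 ×9, L=3 ×6
  A^0: L=2 ×18, L=4 ×2
  A^-2: L=3 ×15
  A^-4: L=4 ×6
  A^-6: L=5 ×1
Each group contributes A^e * Σ count * d^(L-1):
Powers of d = -A^2 - A^-2: d^2 = A^4 + 2 + A^-4; d^3 = -A^6 - 3*A^2 - 3*A^-2 - A^-6; d^4 = A^8 + 4*A^4 + 6 + 4*A^-4 + A^-8.
  A^6 * (d^2) = A^10 + 2*A^6 + A^2
  A^4 * (6*d) = -6*A^6 - 6*A^2
  A^2 * (9 + 6*d^2) = 6*A^6 + 21*A^2 + 6*A^-2
  A^0 * (18*d + 2*d^3) = -2*A^6 - 24*A^2 - 24*A^-2 - 2*A^-6
  A^-2 * (15*d^2) = 15*A^2 + 30*A^-2 + 15*A^-6
  A^-4 * (6*d^3) = -6*A^2 - 18*A^-2 - 18*A^-6 - 6*A^-10
  A^-6 * (d^4) = A^2 + 4*A^-2 + 6*A^-6 + 4*A^-10 + A^-14
Summing the groups: <K> = A^10 + 2*A^2 - 2*A^-2 + A^-6 - 2*A^-10 + A^-14
Normalise by the writhe: (-A^3)^(-w) = (-A^3)^(-6) = A^-18, so f(A) = A^-18 * <K> = A^-8 + 2*A^-16 - 2*A^-20 + A^-24 - 2*A^-28 + A^-32.
Substitute A = t^(-1/4), i.e. A^e → t^(-e/4): V(t) = t^8 - 2*t^7 + t^6 - 2*t^5 + 2*t^4 + t^2

Answer: t^8 - 2*t^7 + t^6 - 2*t^5 + 2*t^4 + t^2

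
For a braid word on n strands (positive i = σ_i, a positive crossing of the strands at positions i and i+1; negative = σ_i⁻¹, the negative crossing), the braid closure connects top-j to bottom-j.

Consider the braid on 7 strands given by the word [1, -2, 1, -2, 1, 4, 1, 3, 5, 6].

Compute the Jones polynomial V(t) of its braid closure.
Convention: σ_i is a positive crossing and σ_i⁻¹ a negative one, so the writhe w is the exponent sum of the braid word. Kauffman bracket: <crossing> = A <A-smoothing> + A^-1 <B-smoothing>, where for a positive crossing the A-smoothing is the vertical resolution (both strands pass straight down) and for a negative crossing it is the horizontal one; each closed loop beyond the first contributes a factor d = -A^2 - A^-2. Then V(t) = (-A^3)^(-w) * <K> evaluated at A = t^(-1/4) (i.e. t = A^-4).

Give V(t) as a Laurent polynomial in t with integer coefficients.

t^5 - 2*t^4 + 2*t^3 - 2*t^2 + 2*t - 1 + t^-1

Derivation:
The presented braid s1 s2^-1 s1 s2^-1 s1 s4 s1 s3 s5 s6 on 7 strands reduces by inverse Markov moves (closure unchanged at each step):
  Destabilize: the word has the form β·s6 where s6 occurs only as the final letter (β ∈ B_6); drop it and the last strand → 6 strands.
  Destabilize: the word has the form β·s5 where s5 occurs only as the final letter (β ∈ B_5); drop it and the last strand → 5 strands.
Reduced to β = s1 s2^-1 s1 s2^-1 s1 s4 s1 s3 on 5 strands, 8 crossings.
Compute on β:
Braid: s1 s2^-1 s1 s2^-1 s1 s4 s1 s3 on 5 strands, 8 crossings.
Writhe w = (#positive) - (#negative) = 6 - 2 = 4.
Enumerate smoothing states for the bracket polynomial. There are 2^8 = 256 states.
Smooth each crossing (0=||, 1=⌣⌢); contribution A^(Σ sign_k(1-2s_k)) * d^(L-1).
Tabulate the states by total A-exponent and number of loops L (A-exp: L × count):
  A^8: L=5 ×1
  A^6: L=4 ×8
  A^4: L=3 ×24, L=5 ×4
  A^2: L=2 ×28, L=4 ×27, L=6 ×1
  A^0: L=1 ×11, L=3 ×42, L=5 ×17
  A^-2: L=2 ×19, L=4 ×31, L=6 ×6
  A^-4: L=3 ×15, L=5 ×12, L=7 ×1
  A^-6: L=4 ×6, L=6 ×2
  A^-8: L=5 ×1
Each group contributes A^e * Σ count * d^(L-1):
Powers of d = -A^2 - A^-2: d^2 = A^4 + 2 + A^-4; d^3 = -A^6 - 3*A^2 - 3*A^-2 - A^-6; d^4 = A^8 + 4*A^4 + 6 + 4*A^-4 + A^-8; d^5 = -A^10 - 5*A^6 - 10*A^2 - 10*A^-2 - 5*A^-6 - A^-10; d^6 = A^12 + 6*A^8 + 15*A^4 + 20 + 15*A^-4 + 6*A^-8 + A^-12.
  A^8 * (d^4) = A^16 + 4*A^12 + 6*A^8 + 4*A^4 + 1
  A^6 * (8*d^3) = -8*A^12 - 24*A^8 - 24*A^4 - 8
  A^4 * (24*d^2 + 4*d^4) = 4*A^12 + 40*A^8 + 72*A^4 + 40 + 4*A^-4
  A^2 * (28*d + 27*d^3 + d^5) = -A^12 - 32*A^8 - 119*A^4 - 119 - 32*A^-4 - A^-8
  A^0 * (11 + 42*d^2 + 17*d^4) = 17*A^8 + 110*A^4 + 197 + 110*A^-4 + 17*A^-8
  A^-2 * (19*d + 31*d^3 + 6*d^5) = -6*A^8 - 61*A^4 - 172 - 172*A^-4 - 61*A^-8 - 6*A^-12
  A^-4 * (15*d^2 + 12*d^4 + d^6) = A^8 + 18*A^4 + 78 + 122*A^-4 + 78*A^-8 + 18*A^-12 + A^-16
  A^-6 * (6*d^3 + 2*d^5) = -2*A^4 - 16 - 38*A^-4 - 38*A^-8 - 16*A^-12 - 2*A^-16
  A^-8 * (d^4) = 1 + 4*A^-4 + 6*A^-8 + 4*A^-12 + A^-16
Summing the groups: <K> = A^16 - A^12 + 2*A^8 - 2*A^4 + 2 - 2*A^-4 + A^-8
Normalise by the writhe: (-A^3)^(-w) = (-A^3)^(-4) = A^-12, so f(A) = A^-12 * <K> = A^4 - 1 + 2*A^-4 - 2*A^-8 + 2*A^-12 - 2*A^-16 + A^-20.
Substitute A = t^(-1/4), i.e. A^e → t^(-e/4): V(t) = t^5 - 2*t^4 + 2*t^3 - 2*t^2 + 2*t - 1 + t^-1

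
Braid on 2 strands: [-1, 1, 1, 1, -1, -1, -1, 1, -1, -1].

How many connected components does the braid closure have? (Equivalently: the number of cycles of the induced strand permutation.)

Track the strand permutation on 2 strands, starting from identity.
  step 1: s1^-1 swaps positions 1,2 -> [2 1]
  step 2: s1 swaps positions 1,2 -> [1 2]
  step 3: s1 swaps positions 1,2 -> [2 1]
  step 4: s1 swaps positions 1,2 -> [1 2]
  step 5: s1^-1 swaps positions 1,2 -> [2 1]
  step 6: s1^-1 swaps positions 1,2 -> [1 2]
  step 7: s1^-1 swaps positions 1,2 -> [2 1]
  step 8: s1 swaps positions 1,2 -> [1 2]
  step 9: s1^-1 swaps positions 1,2 -> [2 1]
  step 10: s1^-1 swaps positions 1,2 -> [1 2]
Final permutation (position -> original strand): [1 2]
Closure components = cycle count of this permutation = 2.

Answer: 2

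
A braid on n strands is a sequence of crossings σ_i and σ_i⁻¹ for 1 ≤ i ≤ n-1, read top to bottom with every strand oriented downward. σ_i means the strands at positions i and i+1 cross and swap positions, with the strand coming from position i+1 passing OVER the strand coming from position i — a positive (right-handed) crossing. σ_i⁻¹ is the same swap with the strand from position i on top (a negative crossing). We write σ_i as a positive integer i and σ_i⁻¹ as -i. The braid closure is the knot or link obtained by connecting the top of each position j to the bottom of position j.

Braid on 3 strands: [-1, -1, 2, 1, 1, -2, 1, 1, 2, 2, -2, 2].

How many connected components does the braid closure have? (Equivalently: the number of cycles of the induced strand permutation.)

Track the strand permutation on 3 strands, starting from identity.
  step 1: s1^-1 swaps positions 1,2 -> [2 1 3]
  step 2: s1^-1 swaps positions 1,2 -> [1 2 3]
  step 3: s2 swaps positions 2,3 -> [1 3 2]
  step 4: s1 swaps positions 1,2 -> [3 1 2]
  step 5: s1 swaps positions 1,2 -> [1 3 2]
  step 6: s2^-1 swaps positions 2,3 -> [1 2 3]
  step 7: s1 swaps positions 1,2 -> [2 1 3]
  step 8: s1 swaps positions 1,2 -> [1 2 3]
  step 9: s2 swaps positions 2,3 -> [1 3 2]
  step 10: s2 swaps positions 2,3 -> [1 2 3]
  step 11: s2^-1 swaps positions 2,3 -> [1 3 2]
  step 12: s2 swaps positions 2,3 -> [1 2 3]
Final permutation (position -> original strand): [1 2 3]
Closure components = cycle count of this permutation = 3.

Answer: 3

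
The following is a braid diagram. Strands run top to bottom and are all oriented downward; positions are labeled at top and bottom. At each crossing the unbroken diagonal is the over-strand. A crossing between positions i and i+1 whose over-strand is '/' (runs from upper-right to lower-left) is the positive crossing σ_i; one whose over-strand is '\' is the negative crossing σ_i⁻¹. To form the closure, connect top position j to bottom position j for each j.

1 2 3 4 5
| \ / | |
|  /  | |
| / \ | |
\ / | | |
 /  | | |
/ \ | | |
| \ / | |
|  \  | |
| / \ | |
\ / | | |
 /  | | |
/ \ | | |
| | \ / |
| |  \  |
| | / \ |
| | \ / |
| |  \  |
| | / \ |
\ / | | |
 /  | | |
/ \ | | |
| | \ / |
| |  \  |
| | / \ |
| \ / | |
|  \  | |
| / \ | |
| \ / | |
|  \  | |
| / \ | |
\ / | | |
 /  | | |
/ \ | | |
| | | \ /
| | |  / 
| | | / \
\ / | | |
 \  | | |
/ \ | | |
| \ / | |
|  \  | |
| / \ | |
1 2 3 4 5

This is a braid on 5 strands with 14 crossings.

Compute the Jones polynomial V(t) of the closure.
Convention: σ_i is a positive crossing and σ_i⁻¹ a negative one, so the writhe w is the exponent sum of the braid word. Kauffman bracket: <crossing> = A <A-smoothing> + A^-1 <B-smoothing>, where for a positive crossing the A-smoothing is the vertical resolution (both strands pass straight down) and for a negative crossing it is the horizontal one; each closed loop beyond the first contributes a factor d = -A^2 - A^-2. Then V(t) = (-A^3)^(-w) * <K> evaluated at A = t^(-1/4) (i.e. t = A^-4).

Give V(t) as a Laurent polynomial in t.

-t^2 + 2*t - 3 + 6*t^-1 - 6*t^-2 + 7*t^-3 - 6*t^-4 + 4*t^-5 - 3*t^-6 + t^-7

Derivation:
Reading the diagram top to bottom ('/'-over between positions i,i+1 = s_i, '\'-over = s_i^-1): braid word = s2 s1 s2^-1 s1 s3^-1 s3^-1 s1 s3^-1 s2^-1 s2^-1 s1 s4 s1^-1 s2^-1.
The presented braid s2 s1 s2^-1 s1 s3^-1 s3^-1 s1 s3^-1 s2^-1 s2^-1 s1 s4 s1^-1 s2^-1 on 5 strands reduces by inverse Markov moves (closure unchanged at each step):
  Deconjugate: the word is γ·β·γ⁻¹ with γ = s2 s1 (prefix) and γ⁻¹ = s1^-1 s2^-1 (suffix); strip both.
  Destabilize: the word has the form β·s4 where s4 occurs only as the final letter (β ∈ B_4); drop it and the last strand → 4 strands.
Reduced to β = s2^-1 s1 s3^-1 s3^-1 s1 s3^-1 s2^-1 s2^-1 s1 on 4 strands, 9 crossings.
Compute on β:
Braid: s2^-1 s1 s3^-1 s3^-1 s1 s3^-1 s2^-1 s2^-1 s1 on 4 strands, 9 crossings.
Writhe w = (#positive) - (#negative) = 3 - 6 = -3.
Computing the Kauffman bracket via state sum. There are 2^9 = 512 states.
For each crossing: s=0 is the vertical smoothing, s=1 horizontal. Crossing k contributes A^(sign_k * (1 - 2*s_k)); loop factor d = -A^2 - A^-2.
Tabulate the states by total A-exponent and number of loops L (A-exp: L × count):
  A^9: L=6 ×1
  A^7: L=5 ×9
  A^5: L=4 ×35, L=6 ×1
  A^3: L=3 ×73, L=5 ×11
  A^1: L=2 ×81, L=4 ×44, L=6 ×1
  A^-1: L=1 ×39, L=3 ×77, L=5 ×10
  A^-3: L=2 ×55, L=4 ×28, L=6 ×1
  A^-5: L=3 ×32, L=5 ×4
  A^-7: L=4 ×9
  A^-9: L=5 ×1
Each group contributes A^e * Σ count * d^(L-1):
Powers of d = -A^2 - A^-2: d^2 = A^4 + 2 + A^-4; d^3 = -A^6 - 3*A^2 - 3*A^-2 - A^-6; d^4 = A^8 + 4*A^4 + 6 + 4*A^-4 + A^-8; d^5 = -A^10 - 5*A^6 - 10*A^2 - 10*A^-2 - 5*A^-6 - A^-10.
  A^9 * (d^5) = -A^19 - 5*A^15 - 10*A^11 - 10*A^7 - 5*A^3 - A^-1
  A^7 * (9*d^4) = 9*A^15 + 36*A^11 + 54*A^7 + 36*A^3 + 9*A^-1
  A^5 * (35*d^3 + d^5) = -A^15 - 40*A^11 - 115*A^7 - 115*A^3 - 40*A^-1 - A^-5
  A^3 * (73*d^2 + 11*d^4) = 11*A^11 + 117*A^7 + 212*A^3 + 117*A^-1 + 11*A^-5
  A^1 * (81*d + 44*d^3 + d^5) = -A^11 - 49*A^7 - 223*A^3 - 223*A^-1 - 49*A^-5 - A^-9
  A^-1 * (39 + 77*d^2 + 10*d^4) = 10*A^7 + 117*A^3 + 253*A^-1 + 117*A^-5 + 10*A^-9
  A^-3 * (55*d + 28*d^3 + d^5) = -A^7 - 33*A^3 - 149*A^-1 - 149*A^-5 - 33*A^-9 - A^-13
  A^-5 * (32*d^2 + 4*d^4) = 4*A^3 + 48*A^-1 + 88*A^-5 + 48*A^-9 + 4*A^-13
  A^-7 * (9*d^3) = -9*A^-1 - 27*A^-5 - 27*A^-9 - 9*A^-13
  A^-9 * (d^4) = A^-1 + 4*A^-5 + 6*A^-9 + 4*A^-13 + A^-17
Summing the groups: <K> = -A^19 + 3*A^15 - 4*A^11 + 6*A^7 - 7*A^3 + 6*A^-1 - 6*A^-5 + 3*A^-9 - 2*A^-13 + A^-17
Normalise by the writhe: (-A^3)^(-w) = (-A^3)^(3) = -A^9, so f(A) = -A^9 * <K> = A^28 - 3*A^24 + 4*A^20 - 6*A^16 + 7*A^12 - 6*A^8 + 6*A^4 - 3 + 2*A^-4 - A^-8.
Substitute A = t^(-1/4), i.e. A^e → t^(-e/4): V(t) = -t^2 + 2*t - 3 + 6*t^-1 - 6*t^-2 + 7*t^-3 - 6*t^-4 + 4*t^-5 - 3*t^-6 + t^-7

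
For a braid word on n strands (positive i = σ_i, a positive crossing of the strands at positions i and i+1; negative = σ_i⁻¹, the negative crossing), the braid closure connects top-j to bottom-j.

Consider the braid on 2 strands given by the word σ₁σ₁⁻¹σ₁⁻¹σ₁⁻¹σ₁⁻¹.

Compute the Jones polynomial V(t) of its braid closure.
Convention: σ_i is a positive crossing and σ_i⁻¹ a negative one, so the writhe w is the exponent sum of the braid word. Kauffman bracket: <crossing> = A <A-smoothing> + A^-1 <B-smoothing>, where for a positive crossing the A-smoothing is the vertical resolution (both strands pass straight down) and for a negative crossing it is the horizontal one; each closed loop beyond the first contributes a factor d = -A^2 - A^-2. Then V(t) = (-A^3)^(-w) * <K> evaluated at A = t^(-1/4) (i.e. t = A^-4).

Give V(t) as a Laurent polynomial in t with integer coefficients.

The presented braid s1 s1^-1 s1^-1 s1^-1 s1^-1 on 2 strands reduces by inverse Markov moves (closure unchanged at each step):
  Deconjugate: the word is γ·β·γ⁻¹ with γ = s1 (prefix) and γ⁻¹ = s1^-1 (suffix); strip both.
Reduced to β = s1^-1 s1^-1 s1^-1 on 2 strands, 3 crossings.
Compute on β:
Braid: s1^-1 s1^-1 s1^-1 on 2 strands, 3 crossings.
Writhe w = (#positive) - (#negative) = 0 - 3 = -3.
State-sum expansion of <K>. There are 2^3 = 8 states.
Each crossing splits two ways (0=vertical, 1=horizontal). The state's weight is A^(#A-smoothings - #B-smoothings) * d^(loops - 1).
  state 000: A-exp=-3, loops=2, term = A^-3 * d^1
  state 001: A-exp=-1, loops=1, term = A^-1 * d^0
  state 010: A-exp=-1, loops=1, term = A^-1 * d^0
  state 011: A-exp=+1, loops=2, term = A^1 * d^1
  state 100: A-exp=-1, loops=1, term = A^-1 * d^0
  state 101: A-exp=+1, loops=2, term = A^1 * d^1
  state 110: A-exp=+1, loops=2, term = A^1 * d^1
  state 111: A-exp=+3, loops=3, term = A^3 * d^2
Collect the terms by A-exponent (count of states per loop number):
Powers of d = -A^2 - A^-2: d^2 = A^4 + 2 + A^-4.
  A^3 * (d^2) = A^7 + 2*A^3 + A^-1
  A^1 * (3*d) = -3*A^3 - 3*A^-1
  A^-1 * (3) = 3*A^-1
  A^-3 * (d) = -A^-1 - A^-5
Summing the groups: <K> = A^7 - A^3 - A^-5
Normalise by the writhe: (-A^3)^(-w) = (-A^3)^(3) = -A^9, so f(A) = -A^9 * <K> = -A^16 + A^12 + A^4.
Substitute A = t^(-1/4), i.e. A^e → t^(-e/4): V(t) = t^-1 + t^-3 - t^-4

Answer: t^-1 + t^-3 - t^-4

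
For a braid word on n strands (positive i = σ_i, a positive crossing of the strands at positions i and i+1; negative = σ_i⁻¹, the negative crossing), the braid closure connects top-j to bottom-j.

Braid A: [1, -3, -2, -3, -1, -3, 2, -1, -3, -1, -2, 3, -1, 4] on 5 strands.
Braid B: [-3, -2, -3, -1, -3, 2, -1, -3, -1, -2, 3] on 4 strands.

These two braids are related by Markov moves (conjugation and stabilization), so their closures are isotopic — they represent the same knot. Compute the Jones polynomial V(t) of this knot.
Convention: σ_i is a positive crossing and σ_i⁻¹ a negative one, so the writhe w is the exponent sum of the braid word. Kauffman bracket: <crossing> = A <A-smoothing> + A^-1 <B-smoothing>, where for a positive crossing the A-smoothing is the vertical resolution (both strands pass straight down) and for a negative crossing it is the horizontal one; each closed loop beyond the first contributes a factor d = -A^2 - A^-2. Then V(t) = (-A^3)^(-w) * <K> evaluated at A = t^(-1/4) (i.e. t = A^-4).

t^-2 - 2*t^-3 + 5*t^-4 - 5*t^-5 + 6*t^-6 - 6*t^-7 + 4*t^-8 - 3*t^-9 + t^-10

Derivation:
Markov-equivalent braids have isotopic closures, hence identical knot invariants. Strip the Markov moves from each word to reach a common short braid β, then compute V(t) once on β.
Braid A: s1 s3^-1 s2^-1 s3^-1 s1^-1 s3^-1 s2 s1^-1 s3^-1 s1^-1 s2^-1 s3 s1^-1 s4 on 5 strands reduces by inverse Markov moves (closure unchanged at each step):
  Destabilize: the word has the form β·s4 where s4 occurs only as the final letter (β ∈ B_4); drop it and the last strand → 4 strands.
  Deconjugate: the word is γ·β·γ⁻¹ with γ = s1 s3^-1 (prefix) and γ⁻¹ = s3 s1^-1 (suffix); strip both.
Reduced to β = s2^-1 s3^-1 s1^-1 s3^-1 s2 s1^-1 s3^-1 s1^-1 s2^-1 on 4 strands, 9 crossings.
Braid B: s3^-1 s2^-1 s3^-1 s1^-1 s3^-1 s2 s1^-1 s3^-1 s1^-1 s2^-1 s3 on 4 strands reduces by inverse Markov moves (closure unchanged at each step):
  Deconjugate: the word is γ·β·γ⁻¹ with γ = s3^-1 (prefix) and γ⁻¹ = s3 (suffix); strip both.
Reduced to β = s2^-1 s3^-1 s1^-1 s3^-1 s2 s1^-1 s3^-1 s1^-1 s2^-1 on 4 strands, 9 crossings.
Both give the same β = s2^-1 s3^-1 s1^-1 s3^-1 s2 s1^-1 s3^-1 s1^-1 s2^-1 on 4 strands, so one state sum suffices:
Braid: s2^-1 s3^-1 s1^-1 s3^-1 s2 s1^-1 s3^-1 s1^-1 s2^-1 on 4 strands, 9 crossings.
Writhe w = (#positive) - (#negative) = 1 - 8 = -7.
State-sum expansion of <K>. There are 2^9 = 512 states.
Each crossing splits two ways (0=vertical, 1=horizontal). The state's weight is A^(#A-smoothings - #B-smoothings) * d^(loops - 1).
Tabulate the states by total A-exponent and number of loops L (A-exp: L × count):
  A^9: L=6 ×1
  A^7: L=5 ×9
  A^5: L=4 ×35, L=6 ×1
  A^3: L=3 ×74, L=5 ×10
  A^1: L=2 ×85, L=4 ×41
  A^-1: L=1 ×42, L=3 ×80, L=5 ×4
  A^-3: L=2 ×65, L=4 ×19
  A^-5: L=1 ×9, L=3 ×26, L=5 ×1
  A^-7: L=2 ×6, L=4 ×3
  A^-9: L=3 ×1
Each group contributes A^e * Σ count * d^(L-1):
Powers of d = -A^2 - A^-2: d^2 = A^4 + 2 + A^-4; d^3 = -A^6 - 3*A^2 - 3*A^-2 - A^-6; d^4 = A^8 + 4*A^4 + 6 + 4*A^-4 + A^-8; d^5 = -A^10 - 5*A^6 - 10*A^2 - 10*A^-2 - 5*A^-6 - A^-10.
  A^9 * (d^5) = -A^19 - 5*A^15 - 10*A^11 - 10*A^7 - 5*A^3 - A^-1
  A^7 * (9*d^4) = 9*A^15 + 36*A^11 + 54*A^7 + 36*A^3 + 9*A^-1
  A^5 * (35*d^3 + d^5) = -A^15 - 40*A^11 - 115*A^7 - 115*A^3 - 40*A^-1 - A^-5
  A^3 * (74*d^2 + 10*d^4) = 10*A^11 + 114*A^7 + 208*A^3 + 114*A^-1 + 10*A^-5
  A^1 * (85*d + 41*d^3) = -41*A^7 - 208*A^3 - 208*A^-1 - 41*A^-5
  A^-1 * (42 + 80*d^2 + 4*d^4) = 4*A^7 + 96*A^3 + 226*A^-1 + 96*A^-5 + 4*A^-9
  A^-3 * (65*d + 19*d^3) = -19*A^3 - 122*A^-1 - 122*A^-5 - 19*A^-9
  A^-5 * (9 + 26*d^2 + d^4) = A^3 + 30*A^-1 + 67*A^-5 + 30*A^-9 + A^-13
  A^-7 * (6*d + 3*d^3) = -3*A^-1 - 15*A^-5 - 15*A^-9 - 3*A^-13
  A^-9 * (d^2) = A^-5 + 2*A^-9 + A^-13
Summing the groups: <K> = -A^19 + 3*A^15 - 4*A^11 + 6*A^7 - 6*A^3 + 5*A^-1 - 5*A^-5 + 2*A^-9 - A^-13
Normalise by the writhe: (-A^3)^(-w) = (-A^3)^(7) = -A^21, so f(A) = -A^21 * <K> = A^40 - 3*A^36 + 4*A^32 - 6*A^28 + 6*A^24 - 5*A^20 + 5*A^16 - 2*A^12 + A^8.
Substitute A = t^(-1/4), i.e. A^e → t^(-e/4): V(t) = t^-2 - 2*t^-3 + 5*t^-4 - 5*t^-5 + 6*t^-6 - 6*t^-7 + 4*t^-8 - 3*t^-9 + t^-10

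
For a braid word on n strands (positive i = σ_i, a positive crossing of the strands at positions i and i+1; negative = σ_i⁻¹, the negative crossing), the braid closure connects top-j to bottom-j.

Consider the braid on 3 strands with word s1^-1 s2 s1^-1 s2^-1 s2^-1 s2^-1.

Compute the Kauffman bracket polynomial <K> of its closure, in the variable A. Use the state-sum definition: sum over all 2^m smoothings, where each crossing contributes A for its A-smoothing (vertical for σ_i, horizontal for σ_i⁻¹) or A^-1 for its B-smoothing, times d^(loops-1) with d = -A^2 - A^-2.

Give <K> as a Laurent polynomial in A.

Braid: s1^-1 s2 s1^-1 s2^-1 s2^-1 s2^-1 on 3 strands, 6 crossings.
Writhe w = (#positive) - (#negative) = 1 - 5 = -4.
State-sum expansion of <K>. There are 2^6 = 64 states.
Smooth each crossing (0=||, 1=⌣⌢); contribution A^(Σ sign_k(1-2s_k)) * d^(L-1).
Tabulate the states by total A-exponent and number of loops L (A-exp: L × count):
  A^6: L=4 ×1
  A^4: L=3 ×6
  A^2: L=2 ×12, L=4 ×3
  A^0: L=1 ×9, L=3 ×10, L=5 ×1
  A^-2: L=2 ×12, L=4 ×3
  A^-4: L=1 ×2, L=3 ×4
  A^-6: L=2 ×1
Each group contributes A^e * Σ count * d^(L-1):
Powers of d = -A^2 - A^-2: d^2 = A^4 + 2 + A^-4; d^3 = -A^6 - 3*A^2 - 3*A^-2 - A^-6; d^4 = A^8 + 4*A^4 + 6 + 4*A^-4 + A^-8.
  A^6 * (d^3) = -A^12 - 3*A^8 - 3*A^4 - 1
  A^4 * (6*d^2) = 6*A^8 + 12*A^4 + 6
  A^2 * (12*d + 3*d^3) = -3*A^8 - 21*A^4 - 21 - 3*A^-4
  A^0 * (9 + 10*d^2 + d^4) = A^8 + 14*A^4 + 35 + 14*A^-4 + A^-8
  A^-2 * (12*d + 3*d^3) = -3*A^4 - 21 - 21*A^-4 - 3*A^-8
  A^-4 * (2 + 4*d^2) = 4 + 10*A^-4 + 4*A^-8
  A^-6 * (d) = -A^-4 - A^-8
Summing the groups: <K> = -A^12 + A^8 - A^4 + 2 - A^-4 + A^-8

Answer: -A^12 + A^8 - A^4 + 2 - A^-4 + A^-8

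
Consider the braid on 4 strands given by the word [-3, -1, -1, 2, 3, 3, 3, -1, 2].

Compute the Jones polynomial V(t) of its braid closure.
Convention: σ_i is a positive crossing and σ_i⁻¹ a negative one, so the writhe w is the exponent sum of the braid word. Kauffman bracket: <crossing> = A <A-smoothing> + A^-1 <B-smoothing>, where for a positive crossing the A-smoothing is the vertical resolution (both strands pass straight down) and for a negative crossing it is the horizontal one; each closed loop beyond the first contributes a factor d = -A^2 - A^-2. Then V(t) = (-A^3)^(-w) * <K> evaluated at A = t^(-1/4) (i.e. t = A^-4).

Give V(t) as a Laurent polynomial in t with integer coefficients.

-t^5 + 2*t^4 - 3*t^3 + 4*t^2 - 4*t + 5 - 3*t^-1 + 2*t^-2 - t^-3

Derivation:
Braid: s3^-1 s1^-1 s1^-1 s2 s3 s3 s3 s1^-1 s2 on 4 strands, 9 crossings.
Writhe w = (#positive) - (#negative) = 5 - 4 = 1.
State-sum expansion of <K>. There are 2^9 = 512 states.
For each crossing: s=0 is the vertical smoothing, s=1 horizontal. Crossing k contributes A^(sign_k * (1 - 2*s_k)); loop factor d = -A^2 - A^-2.
Tabulate the states by total A-exponent and number of loops L (A-exp: L × count):
  A^9: L=4 ×1
  A^7: L=3 ×5, L=5 ×4
  A^5: L=2 ×10, L=4 ×23, L=6 ×3
  A^3: L=1 ×8, L=3 ×57, L=5 ×18, L=7 ×1
  A^1: L=2 ×70, L=4 ×50, L=6 ×6
  A^-1: L=1 ×33, L=3 ×75, L=5 ×18
  A^-3: L=2 ×51, L=4 ×32, L=6 ×1
  A^-5: L=3 ×32, L=5 ×4
  A^-7: L=4 ×9
  A^-9: L=5 ×1
Each group contributes A^e * Σ count * d^(L-1):
Powers of d = -A^2 - A^-2: d^2 = A^4 + 2 + A^-4; d^3 = -A^6 - 3*A^2 - 3*A^-2 - A^-6; d^4 = A^8 + 4*A^4 + 6 + 4*A^-4 + A^-8; d^5 = -A^10 - 5*A^6 - 10*A^2 - 10*A^-2 - 5*A^-6 - A^-10; d^6 = A^12 + 6*A^8 + 15*A^4 + 20 + 15*A^-4 + 6*A^-8 + A^-12.
  A^9 * (d^3) = -A^15 - 3*A^11 - 3*A^7 - A^3
  A^7 * (5*d^2 + 4*d^4) = 4*A^15 + 21*A^11 + 34*A^7 + 21*A^3 + 4*A^-1
  A^5 * (10*d + 23*d^3 + 3*d^5) = -3*A^15 - 38*A^11 - 109*A^7 - 109*A^3 - 38*A^-1 - 3*A^-5
  A^3 * (8 + 57*d^2 + 18*d^4 + d^6) = A^15 + 24*A^11 + 144*A^7 + 250*A^3 + 144*A^-1 + 24*A^-5 + A^-9
  A^1 * (70*d + 50*d^3 + 6*d^5) = -6*A^11 - 80*A^7 - 280*A^3 - 280*A^-1 - 80*A^-5 - 6*A^-9
  A^-1 * (33 + 75*d^2 + 18*d^4) = 18*A^7 + 147*A^3 + 291*A^-1 + 147*A^-5 + 18*A^-9
  A^-3 * (51*d + 32*d^3 + d^5) = -A^7 - 37*A^3 - 157*A^-1 - 157*A^-5 - 37*A^-9 - A^-13
  A^-5 * (32*d^2 + 4*d^4) = 4*A^3 + 48*A^-1 + 88*A^-5 + 48*A^-9 + 4*A^-13
  A^-7 * (9*d^3) = -9*A^-1 - 27*A^-5 - 27*A^-9 - 9*A^-13
  A^-9 * (d^4) = A^-1 + 4*A^-5 + 6*A^-9 + 4*A^-13 + A^-17
Summing the groups: <K> = A^15 - 2*A^11 + 3*A^7 - 5*A^3 + 4*A^-1 - 4*A^-5 + 3*A^-9 - 2*A^-13 + A^-17
Normalise by the writhe: (-A^3)^(-w) = (-A^3)^(-1) = -A^-3, so f(A) = -A^-3 * <K> = -A^12 + 2*A^8 - 3*A^4 + 5 - 4*A^-4 + 4*A^-8 - 3*A^-12 + 2*A^-16 - A^-20.
Substitute A = t^(-1/4), i.e. A^e → t^(-e/4): V(t) = -t^5 + 2*t^4 - 3*t^3 + 4*t^2 - 4*t + 5 - 3*t^-1 + 2*t^-2 - t^-3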